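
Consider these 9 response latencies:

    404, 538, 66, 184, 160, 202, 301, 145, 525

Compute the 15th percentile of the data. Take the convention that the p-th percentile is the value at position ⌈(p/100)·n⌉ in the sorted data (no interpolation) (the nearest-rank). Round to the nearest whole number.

Sorted: 66, 145, 160, 184, 202, 301, 404, 525, 538.
n = 9.
Position = ⌈15/100 · 9⌉ = ⌈1.35⌉ = 2.
The value at rank 2 is 145.

145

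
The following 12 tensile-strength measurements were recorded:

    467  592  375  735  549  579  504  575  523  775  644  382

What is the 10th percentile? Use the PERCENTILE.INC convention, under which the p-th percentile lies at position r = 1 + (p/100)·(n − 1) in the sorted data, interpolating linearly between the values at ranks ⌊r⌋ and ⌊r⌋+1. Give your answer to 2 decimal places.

Sorted: 375, 382, 467, 504, 523, 549, 575, 579, 592, 644, 735, 775.
n = 12.
r = 1 + (10/100)·(12 − 1) = 1 + 1.1 = 2.1.
Rank 2 is 382 and rank 3 is 467.
Interpolate: 382 + 0.1·(467 − 382) = 382 + 0.1·85 = 390.5.

390.50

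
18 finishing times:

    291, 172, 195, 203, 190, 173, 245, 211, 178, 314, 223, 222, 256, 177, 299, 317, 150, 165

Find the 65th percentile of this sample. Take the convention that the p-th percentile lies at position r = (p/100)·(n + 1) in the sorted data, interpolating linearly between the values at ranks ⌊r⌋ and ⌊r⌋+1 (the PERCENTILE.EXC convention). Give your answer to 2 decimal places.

230.70

Sorted: 150, 165, 172, 173, 177, 178, 190, 195, 203, 211, 222, 223, 245, 256, 291, 299, 314, 317.
n = 18.
r = (65/100)·(18 + 1) = 12.35.
Rank 12 is 223 and rank 13 is 245.
Interpolate: 223 + 0.35·(245 − 223) = 223 + 0.35·22 = 230.7.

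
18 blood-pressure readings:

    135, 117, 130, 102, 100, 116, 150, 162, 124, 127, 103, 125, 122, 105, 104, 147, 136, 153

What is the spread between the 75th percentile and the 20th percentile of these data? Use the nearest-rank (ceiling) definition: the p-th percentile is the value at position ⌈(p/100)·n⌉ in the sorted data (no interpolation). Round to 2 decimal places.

Sorted: 100, 102, 103, 104, 105, 116, 117, 122, 124, 125, 127, 130, 135, 136, 147, 150, 153, 162.
n = 18.
P20: rank ⌈20/100·18⌉ = 4 → 104.
P75: rank ⌈75/100·18⌉ = 14 → 136.
Difference: 136 − 104 = 32.

32.00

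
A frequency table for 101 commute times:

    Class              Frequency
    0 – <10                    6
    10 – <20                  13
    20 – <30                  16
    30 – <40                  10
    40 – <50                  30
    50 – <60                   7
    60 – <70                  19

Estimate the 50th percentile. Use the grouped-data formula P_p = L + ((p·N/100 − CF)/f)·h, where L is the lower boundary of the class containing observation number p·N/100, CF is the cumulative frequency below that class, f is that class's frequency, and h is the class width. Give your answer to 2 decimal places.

N = 101; target position k = 50/100 · 101 = 50.5.
Cumulative frequencies: 6, 19, 35, 45, 75, 82, 101.
Observation 50.5 falls in the class 40 – <50.
L = 40, CF = 45, f = 30, h = 10.
P50 = 40 + ((50.5 − 45)/30)·10 = 40 + 1.83333 = 41.8333.

41.83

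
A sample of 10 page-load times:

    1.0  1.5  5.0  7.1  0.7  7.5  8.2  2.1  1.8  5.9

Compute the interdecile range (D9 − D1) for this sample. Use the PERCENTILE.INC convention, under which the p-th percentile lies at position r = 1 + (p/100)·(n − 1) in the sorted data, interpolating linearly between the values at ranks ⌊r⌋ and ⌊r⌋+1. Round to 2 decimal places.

Sorted: 0.7, 1.0, 1.5, 1.8, 2.1, 5.0, 5.9, 7.1, 7.5, 8.2.
n = 10.
P10: r = 1.9; ranks 1–2 are 0.7, 1.0; interpolating gives 0.97.
P90: r = 9.1; ranks 9–10 are 7.5, 8.2; interpolating gives 7.57.
Difference: 7.57 − 0.97 = 6.6.

6.60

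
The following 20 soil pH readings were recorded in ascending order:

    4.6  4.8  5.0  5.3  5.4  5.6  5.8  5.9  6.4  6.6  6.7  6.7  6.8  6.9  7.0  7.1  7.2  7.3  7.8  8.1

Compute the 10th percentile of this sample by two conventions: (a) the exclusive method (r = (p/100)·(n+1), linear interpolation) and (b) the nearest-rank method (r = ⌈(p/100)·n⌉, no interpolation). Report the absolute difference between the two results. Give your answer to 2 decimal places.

0.02

n = 20.
(a) r = 2.1; between ranks 2 (4.8) and 3 (5.0): 4.82.
(b) the nearest-rank method: rank 2 → 4.8.
|4.82 − 4.8| = 0.02.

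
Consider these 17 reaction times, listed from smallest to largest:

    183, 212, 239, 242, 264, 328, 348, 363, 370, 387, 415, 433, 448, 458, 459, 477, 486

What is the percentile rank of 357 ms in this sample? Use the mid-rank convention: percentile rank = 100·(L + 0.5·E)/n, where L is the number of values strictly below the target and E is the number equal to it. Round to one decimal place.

41.2

Count below 357: L = 7; count equal: E = 0; n = 17.
Percentile rank = 100·(7 + 0.5·0)/17 = 100·7/17 = 41.18.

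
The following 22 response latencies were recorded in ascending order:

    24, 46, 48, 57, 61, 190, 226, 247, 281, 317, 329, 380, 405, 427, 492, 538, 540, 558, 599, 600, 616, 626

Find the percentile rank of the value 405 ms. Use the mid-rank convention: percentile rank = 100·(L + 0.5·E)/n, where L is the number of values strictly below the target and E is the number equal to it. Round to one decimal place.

56.8

Count below 405: L = 12; count equal: E = 1; n = 22.
Percentile rank = 100·(12 + 0.5·1)/22 = 100·12.5/22 = 56.82.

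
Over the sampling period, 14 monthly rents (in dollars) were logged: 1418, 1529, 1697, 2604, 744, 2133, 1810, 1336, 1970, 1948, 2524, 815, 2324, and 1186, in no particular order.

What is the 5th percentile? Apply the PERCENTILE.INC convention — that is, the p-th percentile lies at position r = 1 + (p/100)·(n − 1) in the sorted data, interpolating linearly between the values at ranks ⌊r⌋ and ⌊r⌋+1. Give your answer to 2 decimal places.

790.15

Sorted: 744, 815, 1186, 1336, 1418, 1529, 1697, 1810, 1948, 1970, 2133, 2324, 2524, 2604.
n = 14.
r = 1 + (5/100)·(14 − 1) = 1 + 0.65 = 1.65.
Rank 1 is 744 and rank 2 is 815.
Interpolate: 744 + 0.65·(815 − 744) = 744 + 0.65·71 = 790.15.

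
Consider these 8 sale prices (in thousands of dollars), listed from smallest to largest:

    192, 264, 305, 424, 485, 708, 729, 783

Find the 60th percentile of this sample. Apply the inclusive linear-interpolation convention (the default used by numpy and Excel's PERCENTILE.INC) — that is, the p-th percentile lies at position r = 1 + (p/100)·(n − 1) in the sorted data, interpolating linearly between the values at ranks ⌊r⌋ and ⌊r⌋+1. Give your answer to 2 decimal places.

n = 8.
r = 1 + (60/100)·(8 − 1) = 1 + 4.2 = 5.2.
Rank 5 is 485 and rank 6 is 708.
Interpolate: 485 + 0.2·(708 − 485) = 485 + 0.2·223 = 529.6.

529.60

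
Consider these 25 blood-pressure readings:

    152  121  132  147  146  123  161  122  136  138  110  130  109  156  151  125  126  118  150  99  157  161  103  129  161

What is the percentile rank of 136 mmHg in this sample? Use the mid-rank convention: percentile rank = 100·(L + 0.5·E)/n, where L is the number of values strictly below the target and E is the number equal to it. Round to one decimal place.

Sorted: 99, 103, 109, 110, 118, 121, 122, 123, 125, 126, 129, 130, 132, 136, 138, 146, 147, 150, 151, 152, 156, 157, 161, 161, 161.
Count below 136: L = 13; count equal: E = 1; n = 25.
Percentile rank = 100·(13 + 0.5·1)/25 = 100·13.5/25 = 54.

54.0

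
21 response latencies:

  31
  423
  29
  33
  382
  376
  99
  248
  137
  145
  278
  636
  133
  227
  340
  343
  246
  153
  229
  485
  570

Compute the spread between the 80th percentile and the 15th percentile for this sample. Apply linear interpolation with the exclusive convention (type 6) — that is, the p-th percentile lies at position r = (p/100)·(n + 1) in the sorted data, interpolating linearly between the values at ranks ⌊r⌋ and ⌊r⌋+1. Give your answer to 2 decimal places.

Sorted: 29, 31, 33, 99, 133, 137, 145, 153, 227, 229, 246, 248, 278, 340, 343, 376, 382, 423, 485, 570, 636.
n = 21.
P15: r = 3.3; ranks 3–4 are 33, 99; interpolating gives 52.8.
P80: r = 17.6; ranks 17–18 are 382, 423; interpolating gives 406.6.
Difference: 406.6 − 52.8 = 353.8.

353.80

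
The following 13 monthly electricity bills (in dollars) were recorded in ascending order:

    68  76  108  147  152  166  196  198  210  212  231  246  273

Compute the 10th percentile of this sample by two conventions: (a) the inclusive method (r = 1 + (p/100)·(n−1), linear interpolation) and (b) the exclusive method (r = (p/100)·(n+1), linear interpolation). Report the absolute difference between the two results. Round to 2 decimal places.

n = 13.
(a) r = 2.2; between ranks 2 (76) and 3 (108): 82.4.
(b) r = 1.4; between ranks 1 (68) and 2 (76): 71.2.
|82.4 − 71.2| = 11.2.

11.20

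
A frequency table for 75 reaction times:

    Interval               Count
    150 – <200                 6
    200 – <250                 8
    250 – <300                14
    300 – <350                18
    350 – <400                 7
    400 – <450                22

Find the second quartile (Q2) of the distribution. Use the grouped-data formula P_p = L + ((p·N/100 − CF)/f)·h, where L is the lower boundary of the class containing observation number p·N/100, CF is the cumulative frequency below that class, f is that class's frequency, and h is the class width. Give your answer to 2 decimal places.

326.39

N = 75; target position k = 50/100 · 75 = 37.5.
Cumulative frequencies: 6, 14, 28, 46, 53, 75.
Observation 37.5 falls in the class 300 – <350.
L = 300, CF = 28, f = 18, h = 50.
P50 = 300 + ((37.5 − 28)/18)·50 = 300 + 26.3889 = 326.389.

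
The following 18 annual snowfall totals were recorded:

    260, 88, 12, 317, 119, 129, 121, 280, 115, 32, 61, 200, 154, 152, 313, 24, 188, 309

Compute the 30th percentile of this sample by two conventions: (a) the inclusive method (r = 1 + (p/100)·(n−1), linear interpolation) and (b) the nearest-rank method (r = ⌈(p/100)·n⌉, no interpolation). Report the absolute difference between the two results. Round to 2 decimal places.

0.40

Sorted: 12, 24, 32, 61, 88, 115, 119, 121, 129, 152, 154, 188, 200, 260, 280, 309, 313, 317.
n = 18.
(a) r = 6.1; between ranks 6 (115) and 7 (119): 115.4.
(b) the nearest-rank method: rank 6 → 115.
|115.4 − 115| = 0.4.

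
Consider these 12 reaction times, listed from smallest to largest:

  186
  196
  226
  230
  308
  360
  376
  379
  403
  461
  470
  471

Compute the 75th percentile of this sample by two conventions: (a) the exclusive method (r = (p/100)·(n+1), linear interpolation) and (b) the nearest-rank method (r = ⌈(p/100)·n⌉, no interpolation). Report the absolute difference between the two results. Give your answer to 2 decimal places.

n = 12.
(a) r = 9.75; between ranks 9 (403) and 10 (461): 446.5.
(b) the nearest-rank method: rank 9 → 403.
|446.5 − 403| = 43.5.

43.50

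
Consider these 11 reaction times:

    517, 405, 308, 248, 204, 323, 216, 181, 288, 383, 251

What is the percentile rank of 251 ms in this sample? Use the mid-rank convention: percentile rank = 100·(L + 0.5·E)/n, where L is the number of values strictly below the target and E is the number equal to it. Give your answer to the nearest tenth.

Sorted: 181, 204, 216, 248, 251, 288, 308, 323, 383, 405, 517.
Count below 251: L = 4; count equal: E = 1; n = 11.
Percentile rank = 100·(4 + 0.5·1)/11 = 100·4.5/11 = 40.91.

40.9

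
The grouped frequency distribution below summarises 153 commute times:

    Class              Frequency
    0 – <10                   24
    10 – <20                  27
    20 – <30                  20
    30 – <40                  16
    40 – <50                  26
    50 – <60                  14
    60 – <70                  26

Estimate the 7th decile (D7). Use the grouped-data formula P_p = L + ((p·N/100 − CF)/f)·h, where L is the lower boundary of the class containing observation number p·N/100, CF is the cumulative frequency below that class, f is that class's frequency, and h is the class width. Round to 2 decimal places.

47.73

N = 153; target position k = 70/100 · 153 = 107.1.
Cumulative frequencies: 24, 51, 71, 87, 113, 127, 153.
Observation 107.1 falls in the class 40 – <50.
L = 40, CF = 87, f = 26, h = 10.
P70 = 40 + ((107.1 − 87)/26)·10 = 40 + 7.73077 = 47.7308.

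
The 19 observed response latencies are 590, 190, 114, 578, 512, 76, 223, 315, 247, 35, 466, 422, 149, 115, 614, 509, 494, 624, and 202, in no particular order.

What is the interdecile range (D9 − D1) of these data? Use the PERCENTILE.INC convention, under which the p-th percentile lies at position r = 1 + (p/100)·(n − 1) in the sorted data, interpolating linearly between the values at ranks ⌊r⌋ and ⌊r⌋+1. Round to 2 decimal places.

488.40

Sorted: 35, 76, 114, 115, 149, 190, 202, 223, 247, 315, 422, 466, 494, 509, 512, 578, 590, 614, 624.
n = 19.
P10: r = 2.8; ranks 2–3 are 76, 114; interpolating gives 106.4.
P90: r = 17.2; ranks 17–18 are 590, 614; interpolating gives 594.8.
Difference: 594.8 − 106.4 = 488.4.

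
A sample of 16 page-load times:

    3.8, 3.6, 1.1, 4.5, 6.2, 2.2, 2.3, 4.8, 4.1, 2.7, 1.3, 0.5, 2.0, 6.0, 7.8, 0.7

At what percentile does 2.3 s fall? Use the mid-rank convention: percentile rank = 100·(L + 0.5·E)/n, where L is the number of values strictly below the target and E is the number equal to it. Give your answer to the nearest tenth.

40.6

Sorted: 0.5, 0.7, 1.1, 1.3, 2.0, 2.2, 2.3, 2.7, 3.6, 3.8, 4.1, 4.5, 4.8, 6.0, 6.2, 7.8.
Count below 2.3: L = 6; count equal: E = 1; n = 16.
Percentile rank = 100·(6 + 0.5·1)/16 = 100·6.5/16 = 40.62.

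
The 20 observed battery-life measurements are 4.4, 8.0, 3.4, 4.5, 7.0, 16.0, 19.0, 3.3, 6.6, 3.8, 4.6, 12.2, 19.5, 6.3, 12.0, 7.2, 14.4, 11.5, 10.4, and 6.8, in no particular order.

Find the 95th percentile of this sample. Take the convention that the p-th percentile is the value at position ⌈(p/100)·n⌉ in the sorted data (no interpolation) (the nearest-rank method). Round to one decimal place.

19.0

Sorted: 3.3, 3.4, 3.8, 4.4, 4.5, 4.6, 6.3, 6.6, 6.8, 7.0, 7.2, 8.0, 10.4, 11.5, 12.0, 12.2, 14.4, 16.0, 19.0, 19.5.
n = 20.
Position = ⌈95/100 · 20⌉ = ⌈19⌉ = 19.
The value at rank 19 is 19.0.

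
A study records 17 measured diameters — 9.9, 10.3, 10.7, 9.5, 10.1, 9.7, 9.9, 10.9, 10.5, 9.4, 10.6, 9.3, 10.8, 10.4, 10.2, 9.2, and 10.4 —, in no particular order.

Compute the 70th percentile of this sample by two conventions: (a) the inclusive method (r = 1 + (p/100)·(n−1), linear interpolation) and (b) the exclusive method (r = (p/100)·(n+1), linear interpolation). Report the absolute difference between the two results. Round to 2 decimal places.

Sorted: 9.2, 9.3, 9.4, 9.5, 9.7, 9.9, 9.9, 10.1, 10.2, 10.3, 10.4, 10.4, 10.5, 10.6, 10.7, 10.8, 10.9.
n = 17.
(a) r = 12.2; between ranks 12 (10.4) and 13 (10.5): 10.42.
(b) r = 12.6; between ranks 12 (10.4) and 13 (10.5): 10.46.
|10.42 − 10.46| = 0.04.

0.04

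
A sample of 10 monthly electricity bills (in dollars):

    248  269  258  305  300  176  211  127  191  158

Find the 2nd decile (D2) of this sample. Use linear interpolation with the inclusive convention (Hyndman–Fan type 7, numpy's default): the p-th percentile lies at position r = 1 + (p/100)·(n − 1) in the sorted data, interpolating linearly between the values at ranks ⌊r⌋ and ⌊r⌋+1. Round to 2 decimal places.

Sorted: 127, 158, 176, 191, 211, 248, 258, 269, 300, 305.
n = 10.
r = 1 + (20/100)·(10 − 1) = 1 + 1.8 = 2.8.
Rank 2 is 158 and rank 3 is 176.
Interpolate: 158 + 0.8·(176 − 158) = 158 + 0.8·18 = 172.4.

172.40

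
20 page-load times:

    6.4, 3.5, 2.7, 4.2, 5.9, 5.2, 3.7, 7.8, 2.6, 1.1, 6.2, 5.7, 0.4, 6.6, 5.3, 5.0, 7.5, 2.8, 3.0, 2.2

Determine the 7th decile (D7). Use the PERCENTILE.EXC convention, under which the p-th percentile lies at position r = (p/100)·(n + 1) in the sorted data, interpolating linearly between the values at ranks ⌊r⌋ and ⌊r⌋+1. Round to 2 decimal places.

5.84

Sorted: 0.4, 1.1, 2.2, 2.6, 2.7, 2.8, 3.0, 3.5, 3.7, 4.2, 5.0, 5.2, 5.3, 5.7, 5.9, 6.2, 6.4, 6.6, 7.5, 7.8.
n = 20.
r = (70/100)·(20 + 1) = 14.7.
Rank 14 is 5.7 and rank 15 is 5.9.
Interpolate: 5.7 + 0.7·(5.9 − 5.7) = 5.7 + 0.7·0.2 = 5.84.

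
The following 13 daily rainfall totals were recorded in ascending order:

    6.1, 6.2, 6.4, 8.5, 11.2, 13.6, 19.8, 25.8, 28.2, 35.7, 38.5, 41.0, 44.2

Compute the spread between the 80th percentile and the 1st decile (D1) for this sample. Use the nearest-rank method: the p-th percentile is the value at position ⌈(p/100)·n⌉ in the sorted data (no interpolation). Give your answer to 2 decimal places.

n = 13.
P10: rank ⌈10/100·13⌉ = 2 → 6.2.
P80: rank ⌈80/100·13⌉ = 11 → 38.5.
Difference: 38.5 − 6.2 = 32.3.

32.30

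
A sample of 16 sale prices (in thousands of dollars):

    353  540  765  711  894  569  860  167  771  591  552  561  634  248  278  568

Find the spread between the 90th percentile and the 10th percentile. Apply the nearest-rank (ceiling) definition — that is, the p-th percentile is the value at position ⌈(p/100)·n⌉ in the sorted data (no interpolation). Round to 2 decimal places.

612.00

Sorted: 167, 248, 278, 353, 540, 552, 561, 568, 569, 591, 634, 711, 765, 771, 860, 894.
n = 16.
P10: rank ⌈10/100·16⌉ = 2 → 248.
P90: rank ⌈90/100·16⌉ = 15 → 860.
Difference: 860 − 248 = 612.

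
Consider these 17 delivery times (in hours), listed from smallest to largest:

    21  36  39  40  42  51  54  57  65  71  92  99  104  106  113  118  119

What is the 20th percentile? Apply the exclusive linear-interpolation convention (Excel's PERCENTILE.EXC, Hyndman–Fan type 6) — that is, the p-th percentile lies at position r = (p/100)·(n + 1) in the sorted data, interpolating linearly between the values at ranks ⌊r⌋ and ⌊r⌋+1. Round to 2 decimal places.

n = 17.
r = (20/100)·(17 + 1) = 3.6.
Rank 3 is 39 and rank 4 is 40.
Interpolate: 39 + 0.6·(40 − 39) = 39 + 0.6·1 = 39.6.

39.60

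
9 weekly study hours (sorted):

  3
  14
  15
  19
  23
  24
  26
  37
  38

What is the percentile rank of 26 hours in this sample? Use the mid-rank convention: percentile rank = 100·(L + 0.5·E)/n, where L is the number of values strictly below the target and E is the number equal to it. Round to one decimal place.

72.2

Count below 26: L = 6; count equal: E = 1; n = 9.
Percentile rank = 100·(6 + 0.5·1)/9 = 100·6.5/9 = 72.22.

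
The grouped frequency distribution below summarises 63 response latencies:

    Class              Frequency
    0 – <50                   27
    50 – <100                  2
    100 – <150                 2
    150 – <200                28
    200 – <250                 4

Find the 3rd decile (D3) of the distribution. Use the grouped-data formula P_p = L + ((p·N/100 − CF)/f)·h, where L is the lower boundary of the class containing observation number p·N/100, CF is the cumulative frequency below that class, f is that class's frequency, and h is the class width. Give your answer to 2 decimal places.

35.00

N = 63; target position k = 30/100 · 63 = 18.9.
Cumulative frequencies: 27, 29, 31, 59, 63.
Observation 18.9 falls in the class 0 – <50.
L = 0, CF = 0, f = 27, h = 50.
P30 = 0 + ((18.9 − 0)/27)·50 = 0 + 35 = 35.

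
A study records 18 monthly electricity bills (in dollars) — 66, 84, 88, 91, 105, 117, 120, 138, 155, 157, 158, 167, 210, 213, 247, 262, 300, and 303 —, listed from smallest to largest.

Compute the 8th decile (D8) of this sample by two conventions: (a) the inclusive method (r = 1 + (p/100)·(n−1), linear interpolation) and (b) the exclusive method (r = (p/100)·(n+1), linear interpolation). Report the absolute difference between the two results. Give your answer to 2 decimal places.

n = 18.
(a) r = 14.6; between ranks 14 (213) and 15 (247): 233.4.
(b) r = 15.2; between ranks 15 (247) and 16 (262): 250.
|233.4 − 250| = 16.6.

16.60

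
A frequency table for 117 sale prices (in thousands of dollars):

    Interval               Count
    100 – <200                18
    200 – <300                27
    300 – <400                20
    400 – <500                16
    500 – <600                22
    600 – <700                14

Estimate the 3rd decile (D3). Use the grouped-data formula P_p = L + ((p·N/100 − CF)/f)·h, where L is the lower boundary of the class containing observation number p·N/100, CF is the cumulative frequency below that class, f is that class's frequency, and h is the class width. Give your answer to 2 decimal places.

263.33

N = 117; target position k = 30/100 · 117 = 35.1.
Cumulative frequencies: 18, 45, 65, 81, 103, 117.
Observation 35.1 falls in the class 200 – <300.
L = 200, CF = 18, f = 27, h = 100.
P30 = 200 + ((35.1 − 18)/27)·100 = 200 + 63.3333 = 263.333.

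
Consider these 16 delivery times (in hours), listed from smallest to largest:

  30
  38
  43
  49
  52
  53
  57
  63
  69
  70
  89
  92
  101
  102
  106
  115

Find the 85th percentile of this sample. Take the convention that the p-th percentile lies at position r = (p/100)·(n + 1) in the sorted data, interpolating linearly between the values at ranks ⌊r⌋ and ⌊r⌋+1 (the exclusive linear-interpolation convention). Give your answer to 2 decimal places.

103.80

n = 16.
r = (85/100)·(16 + 1) = 14.45.
Rank 14 is 102 and rank 15 is 106.
Interpolate: 102 + 0.45·(106 − 102) = 102 + 0.45·4 = 103.8.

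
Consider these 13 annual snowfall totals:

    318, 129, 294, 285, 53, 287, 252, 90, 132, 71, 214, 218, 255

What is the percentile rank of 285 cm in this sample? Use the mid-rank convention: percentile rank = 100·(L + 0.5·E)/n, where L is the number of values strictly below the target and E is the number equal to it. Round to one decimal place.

73.1

Sorted: 53, 71, 90, 129, 132, 214, 218, 252, 255, 285, 287, 294, 318.
Count below 285: L = 9; count equal: E = 1; n = 13.
Percentile rank = 100·(9 + 0.5·1)/13 = 100·9.5/13 = 73.08.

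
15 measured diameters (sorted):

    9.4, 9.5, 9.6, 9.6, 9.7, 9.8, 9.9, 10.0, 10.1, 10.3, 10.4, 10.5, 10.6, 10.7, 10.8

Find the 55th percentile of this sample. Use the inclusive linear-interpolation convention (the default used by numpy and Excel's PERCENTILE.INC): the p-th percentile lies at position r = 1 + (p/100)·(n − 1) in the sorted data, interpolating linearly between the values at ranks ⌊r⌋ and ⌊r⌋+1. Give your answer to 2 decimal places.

10.07

n = 15.
r = 1 + (55/100)·(15 − 1) = 1 + 7.7 = 8.7.
Rank 8 is 10.0 and rank 9 is 10.1.
Interpolate: 10.0 + 0.7·(10.1 − 10.0) = 10.0 + 0.7·0.1 = 10.07.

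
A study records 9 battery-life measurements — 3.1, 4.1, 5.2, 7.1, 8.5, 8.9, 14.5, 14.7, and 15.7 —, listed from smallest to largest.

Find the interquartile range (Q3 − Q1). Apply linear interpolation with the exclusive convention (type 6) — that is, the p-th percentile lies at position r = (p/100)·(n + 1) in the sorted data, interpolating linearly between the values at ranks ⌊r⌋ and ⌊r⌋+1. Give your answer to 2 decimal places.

n = 9.
P25: r = 2.5; ranks 2–3 are 4.1, 5.2; interpolating gives 4.65.
P75: r = 7.5; ranks 7–8 are 14.5, 14.7; interpolating gives 14.6.
Difference: 14.6 − 4.65 = 9.95.

9.95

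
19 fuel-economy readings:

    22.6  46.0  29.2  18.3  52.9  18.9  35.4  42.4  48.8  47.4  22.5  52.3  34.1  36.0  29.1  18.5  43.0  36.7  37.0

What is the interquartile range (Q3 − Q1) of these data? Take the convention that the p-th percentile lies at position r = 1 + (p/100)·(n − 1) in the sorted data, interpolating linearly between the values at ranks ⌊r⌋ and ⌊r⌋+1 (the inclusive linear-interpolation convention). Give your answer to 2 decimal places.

Sorted: 18.3, 18.5, 18.9, 22.5, 22.6, 29.1, 29.2, 34.1, 35.4, 36.0, 36.7, 37.0, 42.4, 43.0, 46.0, 47.4, 48.8, 52.3, 52.9.
n = 19.
P25: r = 5.5; ranks 5–6 are 22.6, 29.1; interpolating gives 25.85.
P75: r = 14.5; ranks 14–15 are 43.0, 46.0; interpolating gives 44.5.
Difference: 44.5 − 25.85 = 18.65.

18.65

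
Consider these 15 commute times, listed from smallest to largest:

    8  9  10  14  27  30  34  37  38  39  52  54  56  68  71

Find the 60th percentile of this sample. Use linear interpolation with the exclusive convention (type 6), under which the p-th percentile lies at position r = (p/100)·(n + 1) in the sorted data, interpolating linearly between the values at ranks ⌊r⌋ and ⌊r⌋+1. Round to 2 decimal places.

n = 15.
r = (60/100)·(15 + 1) = 9.6.
Rank 9 is 38 and rank 10 is 39.
Interpolate: 38 + 0.6·(39 − 38) = 38 + 0.6·1 = 38.6.

38.60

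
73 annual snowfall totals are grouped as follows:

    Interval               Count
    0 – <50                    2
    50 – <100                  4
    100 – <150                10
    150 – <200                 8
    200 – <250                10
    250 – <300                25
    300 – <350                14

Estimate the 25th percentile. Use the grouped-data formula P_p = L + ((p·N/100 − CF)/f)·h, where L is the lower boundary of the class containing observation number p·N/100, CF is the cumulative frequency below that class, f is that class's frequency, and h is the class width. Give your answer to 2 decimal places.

N = 73; target position k = 25/100 · 73 = 18.25.
Cumulative frequencies: 2, 6, 16, 24, 34, 59, 73.
Observation 18.25 falls in the class 150 – <200.
L = 150, CF = 16, f = 8, h = 50.
P25 = 150 + ((18.25 − 16)/8)·50 = 150 + 14.0625 = 164.062.

164.06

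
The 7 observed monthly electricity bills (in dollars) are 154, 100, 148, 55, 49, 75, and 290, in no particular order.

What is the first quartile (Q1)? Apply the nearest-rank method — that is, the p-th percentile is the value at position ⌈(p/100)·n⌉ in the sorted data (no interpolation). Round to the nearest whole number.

Sorted: 49, 55, 75, 100, 148, 154, 290.
n = 7.
Position = ⌈25/100 · 7⌉ = ⌈1.75⌉ = 2.
The value at rank 2 is 55.

55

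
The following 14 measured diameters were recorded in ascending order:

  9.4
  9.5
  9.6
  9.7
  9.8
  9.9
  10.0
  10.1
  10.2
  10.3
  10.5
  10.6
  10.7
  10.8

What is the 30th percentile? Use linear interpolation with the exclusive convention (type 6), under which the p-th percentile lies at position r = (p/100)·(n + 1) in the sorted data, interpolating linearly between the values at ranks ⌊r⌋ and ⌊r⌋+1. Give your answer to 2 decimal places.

9.75

n = 14.
r = (30/100)·(14 + 1) = 4.5.
Rank 4 is 9.7 and rank 5 is 9.8.
Interpolate: 9.7 + 0.5·(9.8 − 9.7) = 9.7 + 0.5·0.1 = 9.75.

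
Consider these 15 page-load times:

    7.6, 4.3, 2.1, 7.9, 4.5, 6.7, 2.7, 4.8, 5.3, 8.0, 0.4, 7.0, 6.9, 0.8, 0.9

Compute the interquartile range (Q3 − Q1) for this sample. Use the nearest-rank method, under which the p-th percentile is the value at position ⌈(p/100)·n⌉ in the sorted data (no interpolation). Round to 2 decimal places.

Sorted: 0.4, 0.8, 0.9, 2.1, 2.7, 4.3, 4.5, 4.8, 5.3, 6.7, 6.9, 7.0, 7.6, 7.9, 8.0.
n = 15.
P25: rank ⌈25/100·15⌉ = 4 → 2.1.
P75: rank ⌈75/100·15⌉ = 12 → 7.
Difference: 7 − 2.1 = 4.9.

4.90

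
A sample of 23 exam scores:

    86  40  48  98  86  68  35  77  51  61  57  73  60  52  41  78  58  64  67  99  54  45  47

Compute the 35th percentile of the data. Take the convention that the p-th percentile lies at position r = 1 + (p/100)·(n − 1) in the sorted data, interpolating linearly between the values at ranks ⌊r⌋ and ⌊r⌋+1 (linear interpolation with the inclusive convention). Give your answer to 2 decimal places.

Sorted: 35, 40, 41, 45, 47, 48, 51, 52, 54, 57, 58, 60, 61, 64, 67, 68, 73, 77, 78, 86, 86, 98, 99.
n = 23.
r = 1 + (35/100)·(23 − 1) = 1 + 7.7 = 8.7.
Rank 8 is 52 and rank 9 is 54.
Interpolate: 52 + 0.7·(54 − 52) = 52 + 0.7·2 = 53.4.

53.40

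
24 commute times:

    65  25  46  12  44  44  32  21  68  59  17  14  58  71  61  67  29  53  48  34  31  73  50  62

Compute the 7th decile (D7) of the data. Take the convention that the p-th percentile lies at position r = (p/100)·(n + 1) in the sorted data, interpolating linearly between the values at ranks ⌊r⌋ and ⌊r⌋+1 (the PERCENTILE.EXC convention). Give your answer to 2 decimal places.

Sorted: 12, 14, 17, 21, 25, 29, 31, 32, 34, 44, 44, 46, 48, 50, 53, 58, 59, 61, 62, 65, 67, 68, 71, 73.
n = 24.
r = (70/100)·(24 + 1) = 17.5.
Rank 17 is 59 and rank 18 is 61.
Interpolate: 59 + 0.5·(61 − 59) = 59 + 0.5·2 = 60.

60.00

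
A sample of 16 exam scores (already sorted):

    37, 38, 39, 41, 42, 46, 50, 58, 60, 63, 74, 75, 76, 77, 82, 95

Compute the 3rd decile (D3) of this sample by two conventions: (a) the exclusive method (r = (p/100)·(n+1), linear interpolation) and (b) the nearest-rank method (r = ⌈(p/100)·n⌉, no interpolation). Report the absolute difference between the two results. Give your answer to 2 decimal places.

n = 16.
(a) r = 5.1; between ranks 5 (42) and 6 (46): 42.4.
(b) the nearest-rank method: rank 5 → 42.
|42.4 − 42| = 0.4.

0.40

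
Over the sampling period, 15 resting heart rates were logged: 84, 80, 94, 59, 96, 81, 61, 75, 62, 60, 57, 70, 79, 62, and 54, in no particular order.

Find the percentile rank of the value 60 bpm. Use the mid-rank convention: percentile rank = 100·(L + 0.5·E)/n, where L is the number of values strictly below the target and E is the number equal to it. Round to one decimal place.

Sorted: 54, 57, 59, 60, 61, 62, 62, 70, 75, 79, 80, 81, 84, 94, 96.
Count below 60: L = 3; count equal: E = 1; n = 15.
Percentile rank = 100·(3 + 0.5·1)/15 = 100·3.5/15 = 23.33.

23.3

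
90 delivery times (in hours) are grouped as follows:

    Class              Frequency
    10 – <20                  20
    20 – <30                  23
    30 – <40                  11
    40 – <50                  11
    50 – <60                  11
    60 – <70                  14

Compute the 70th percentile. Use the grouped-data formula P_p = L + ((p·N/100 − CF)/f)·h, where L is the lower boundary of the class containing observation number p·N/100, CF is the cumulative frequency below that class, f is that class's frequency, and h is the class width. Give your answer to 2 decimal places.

N = 90; target position k = 70/100 · 90 = 63.
Cumulative frequencies: 20, 43, 54, 65, 76, 90.
Observation 63 falls in the class 40 – <50.
L = 40, CF = 54, f = 11, h = 10.
P70 = 40 + ((63 − 54)/11)·10 = 40 + 8.18182 = 48.1818.

48.18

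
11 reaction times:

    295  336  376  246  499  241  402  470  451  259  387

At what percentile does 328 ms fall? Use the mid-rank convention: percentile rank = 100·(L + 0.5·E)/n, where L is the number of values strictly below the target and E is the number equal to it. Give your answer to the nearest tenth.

Sorted: 241, 246, 259, 295, 336, 376, 387, 402, 451, 470, 499.
Count below 328: L = 4; count equal: E = 0; n = 11.
Percentile rank = 100·(4 + 0.5·0)/11 = 100·4/11 = 36.36.

36.4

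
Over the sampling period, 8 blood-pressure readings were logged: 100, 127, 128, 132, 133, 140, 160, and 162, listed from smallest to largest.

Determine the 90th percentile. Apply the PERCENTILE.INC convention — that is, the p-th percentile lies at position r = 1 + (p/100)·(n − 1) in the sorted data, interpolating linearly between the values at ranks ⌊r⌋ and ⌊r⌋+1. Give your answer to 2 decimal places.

160.60

n = 8.
r = 1 + (90/100)·(8 − 1) = 1 + 6.3 = 7.3.
Rank 7 is 160 and rank 8 is 162.
Interpolate: 160 + 0.3·(162 − 160) = 160 + 0.3·2 = 160.6.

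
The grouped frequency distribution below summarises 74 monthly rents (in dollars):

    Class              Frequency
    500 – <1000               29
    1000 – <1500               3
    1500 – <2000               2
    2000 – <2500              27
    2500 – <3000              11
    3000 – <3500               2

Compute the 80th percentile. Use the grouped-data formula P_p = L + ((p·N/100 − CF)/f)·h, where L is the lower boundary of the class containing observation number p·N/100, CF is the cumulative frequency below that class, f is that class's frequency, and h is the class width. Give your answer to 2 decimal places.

N = 74; target position k = 80/100 · 74 = 59.2.
Cumulative frequencies: 29, 32, 34, 61, 72, 74.
Observation 59.2 falls in the class 2000 – <2500.
L = 2000, CF = 34, f = 27, h = 500.
P80 = 2000 + ((59.2 − 34)/27)·500 = 2000 + 466.667 = 2466.67.

2466.67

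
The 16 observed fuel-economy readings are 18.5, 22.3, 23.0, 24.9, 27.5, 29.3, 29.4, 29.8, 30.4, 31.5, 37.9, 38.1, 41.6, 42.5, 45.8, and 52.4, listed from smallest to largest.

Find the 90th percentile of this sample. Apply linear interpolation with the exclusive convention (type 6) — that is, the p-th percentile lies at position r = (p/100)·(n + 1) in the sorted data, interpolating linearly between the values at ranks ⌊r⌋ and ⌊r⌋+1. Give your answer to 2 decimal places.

47.78

n = 16.
r = (90/100)·(16 + 1) = 15.3.
Rank 15 is 45.8 and rank 16 is 52.4.
Interpolate: 45.8 + 0.3·(52.4 − 45.8) = 45.8 + 0.3·6.6 = 47.78.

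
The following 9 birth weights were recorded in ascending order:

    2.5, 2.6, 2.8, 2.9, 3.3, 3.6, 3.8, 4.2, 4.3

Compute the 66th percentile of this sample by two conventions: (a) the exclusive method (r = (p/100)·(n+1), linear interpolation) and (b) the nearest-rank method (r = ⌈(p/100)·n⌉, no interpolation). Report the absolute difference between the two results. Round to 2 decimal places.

n = 9.
(a) r = 6.6; between ranks 6 (3.6) and 7 (3.8): 3.72.
(b) the nearest-rank method: rank 6 → 3.6.
|3.72 − 3.6| = 0.12.

0.12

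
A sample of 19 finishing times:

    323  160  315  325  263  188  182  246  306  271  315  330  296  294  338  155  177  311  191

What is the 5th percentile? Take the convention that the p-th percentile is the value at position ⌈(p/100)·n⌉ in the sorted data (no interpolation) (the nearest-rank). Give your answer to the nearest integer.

155

Sorted: 155, 160, 177, 182, 188, 191, 246, 263, 271, 294, 296, 306, 311, 315, 315, 323, 325, 330, 338.
n = 19.
Position = ⌈5/100 · 19⌉ = ⌈0.95⌉ = 1.
The value at rank 1 is 155.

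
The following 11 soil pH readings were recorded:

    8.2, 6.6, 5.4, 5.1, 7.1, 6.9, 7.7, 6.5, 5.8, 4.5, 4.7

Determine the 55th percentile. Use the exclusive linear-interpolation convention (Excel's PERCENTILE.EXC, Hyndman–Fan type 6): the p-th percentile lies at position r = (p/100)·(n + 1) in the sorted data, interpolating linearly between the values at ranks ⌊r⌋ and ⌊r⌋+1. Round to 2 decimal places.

6.56

Sorted: 4.5, 4.7, 5.1, 5.4, 5.8, 6.5, 6.6, 6.9, 7.1, 7.7, 8.2.
n = 11.
r = (55/100)·(11 + 1) = 6.6.
Rank 6 is 6.5 and rank 7 is 6.6.
Interpolate: 6.5 + 0.6·(6.6 − 6.5) = 6.5 + 0.6·0.1 = 6.56.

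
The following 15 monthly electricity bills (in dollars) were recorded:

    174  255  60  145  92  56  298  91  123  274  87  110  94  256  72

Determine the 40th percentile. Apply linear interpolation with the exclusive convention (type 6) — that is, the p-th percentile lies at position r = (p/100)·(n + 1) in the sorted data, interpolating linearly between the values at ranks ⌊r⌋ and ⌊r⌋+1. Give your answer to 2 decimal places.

Sorted: 56, 60, 72, 87, 91, 92, 94, 110, 123, 145, 174, 255, 256, 274, 298.
n = 15.
r = (40/100)·(15 + 1) = 6.4.
Rank 6 is 92 and rank 7 is 94.
Interpolate: 92 + 0.4·(94 − 92) = 92 + 0.4·2 = 92.8.

92.80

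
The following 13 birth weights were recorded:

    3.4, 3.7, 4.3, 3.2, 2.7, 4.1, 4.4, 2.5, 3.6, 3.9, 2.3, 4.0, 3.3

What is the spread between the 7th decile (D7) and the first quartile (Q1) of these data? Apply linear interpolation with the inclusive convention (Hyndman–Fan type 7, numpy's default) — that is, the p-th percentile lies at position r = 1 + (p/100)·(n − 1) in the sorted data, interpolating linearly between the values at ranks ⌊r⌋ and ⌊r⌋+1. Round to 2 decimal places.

Sorted: 2.3, 2.5, 2.7, 3.2, 3.3, 3.4, 3.6, 3.7, 3.9, 4.0, 4.1, 4.3, 4.4.
n = 13.
P25: r = 4 (integer) → 3.2.
P70: r = 9.4; ranks 9–10 are 3.9, 4.0; interpolating gives 3.94.
Difference: 3.94 − 3.2 = 0.74.

0.74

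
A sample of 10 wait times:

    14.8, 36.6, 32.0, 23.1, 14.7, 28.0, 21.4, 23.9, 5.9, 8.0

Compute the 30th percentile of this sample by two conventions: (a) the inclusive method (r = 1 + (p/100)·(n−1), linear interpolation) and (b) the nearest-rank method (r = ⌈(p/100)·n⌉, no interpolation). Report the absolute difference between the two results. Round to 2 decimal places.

Sorted: 5.9, 8.0, 14.7, 14.8, 21.4, 23.1, 23.9, 28.0, 32.0, 36.6.
n = 10.
(a) r = 3.7; between ranks 3 (14.7) and 4 (14.8): 14.77.
(b) the nearest-rank method: rank 3 → 14.7.
|14.77 − 14.7| = 0.07.

0.07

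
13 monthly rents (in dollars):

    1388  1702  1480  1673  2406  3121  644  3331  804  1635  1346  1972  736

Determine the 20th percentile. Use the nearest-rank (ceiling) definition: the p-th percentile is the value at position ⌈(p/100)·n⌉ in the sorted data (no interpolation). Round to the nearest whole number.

Sorted: 644, 736, 804, 1346, 1388, 1480, 1635, 1673, 1702, 1972, 2406, 3121, 3331.
n = 13.
Position = ⌈20/100 · 13⌉ = ⌈2.6⌉ = 3.
The value at rank 3 is 804.

804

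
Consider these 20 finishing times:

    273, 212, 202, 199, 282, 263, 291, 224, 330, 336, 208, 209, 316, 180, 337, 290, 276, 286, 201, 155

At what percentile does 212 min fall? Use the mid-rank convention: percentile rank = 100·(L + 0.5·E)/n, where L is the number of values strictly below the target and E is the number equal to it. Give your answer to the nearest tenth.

Sorted: 155, 180, 199, 201, 202, 208, 209, 212, 224, 263, 273, 276, 282, 286, 290, 291, 316, 330, 336, 337.
Count below 212: L = 7; count equal: E = 1; n = 20.
Percentile rank = 100·(7 + 0.5·1)/20 = 100·7.5/20 = 37.5.

37.5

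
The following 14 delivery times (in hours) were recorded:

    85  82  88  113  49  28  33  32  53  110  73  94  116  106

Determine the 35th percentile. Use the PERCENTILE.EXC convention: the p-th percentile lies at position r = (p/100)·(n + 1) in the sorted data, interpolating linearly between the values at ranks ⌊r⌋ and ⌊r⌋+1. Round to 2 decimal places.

58.00

Sorted: 28, 32, 33, 49, 53, 73, 82, 85, 88, 94, 106, 110, 113, 116.
n = 14.
r = (35/100)·(14 + 1) = 5.25.
Rank 5 is 53 and rank 6 is 73.
Interpolate: 53 + 0.25·(73 − 53) = 53 + 0.25·20 = 58.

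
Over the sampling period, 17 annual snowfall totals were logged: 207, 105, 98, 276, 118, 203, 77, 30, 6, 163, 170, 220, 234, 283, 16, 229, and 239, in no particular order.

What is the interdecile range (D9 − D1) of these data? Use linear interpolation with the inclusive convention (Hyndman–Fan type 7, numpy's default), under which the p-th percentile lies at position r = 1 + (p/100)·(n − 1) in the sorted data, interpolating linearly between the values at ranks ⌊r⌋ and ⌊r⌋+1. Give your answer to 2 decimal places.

229.40

Sorted: 6, 16, 30, 77, 98, 105, 118, 163, 170, 203, 207, 220, 229, 234, 239, 276, 283.
n = 17.
P10: r = 2.6; ranks 2–3 are 16, 30; interpolating gives 24.4.
P90: r = 15.4; ranks 15–16 are 239, 276; interpolating gives 253.8.
Difference: 253.8 − 24.4 = 229.4.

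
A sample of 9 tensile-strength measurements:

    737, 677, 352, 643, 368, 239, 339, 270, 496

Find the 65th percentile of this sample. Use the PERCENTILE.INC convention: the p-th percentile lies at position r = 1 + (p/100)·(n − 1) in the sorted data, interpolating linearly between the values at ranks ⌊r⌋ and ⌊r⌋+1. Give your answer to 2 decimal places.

Sorted: 239, 270, 339, 352, 368, 496, 643, 677, 737.
n = 9.
r = 1 + (65/100)·(9 − 1) = 1 + 5.2 = 6.2.
Rank 6 is 496 and rank 7 is 643.
Interpolate: 496 + 0.2·(643 − 496) = 496 + 0.2·147 = 525.4.

525.40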